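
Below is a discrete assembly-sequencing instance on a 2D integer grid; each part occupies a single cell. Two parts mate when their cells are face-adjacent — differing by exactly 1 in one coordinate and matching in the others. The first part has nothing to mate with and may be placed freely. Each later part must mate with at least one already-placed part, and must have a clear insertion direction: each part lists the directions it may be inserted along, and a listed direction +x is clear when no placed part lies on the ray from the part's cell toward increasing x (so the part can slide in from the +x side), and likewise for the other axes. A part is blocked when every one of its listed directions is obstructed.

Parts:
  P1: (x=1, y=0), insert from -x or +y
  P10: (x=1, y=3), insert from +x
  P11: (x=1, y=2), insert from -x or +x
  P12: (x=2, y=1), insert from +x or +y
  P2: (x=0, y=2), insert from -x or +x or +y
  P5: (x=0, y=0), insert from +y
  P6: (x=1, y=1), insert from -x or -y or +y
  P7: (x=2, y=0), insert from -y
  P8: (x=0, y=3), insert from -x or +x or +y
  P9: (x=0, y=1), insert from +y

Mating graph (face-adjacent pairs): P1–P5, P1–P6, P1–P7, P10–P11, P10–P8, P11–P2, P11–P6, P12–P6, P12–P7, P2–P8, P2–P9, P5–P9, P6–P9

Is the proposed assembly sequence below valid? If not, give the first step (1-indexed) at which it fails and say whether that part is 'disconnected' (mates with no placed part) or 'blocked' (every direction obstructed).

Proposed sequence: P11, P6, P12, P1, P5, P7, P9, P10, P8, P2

Valid

1. P11@(1, 2) [-x clear] — {P11}
2. P6@(1, 1) [-x clear] — {P11, P6}
3. P12@(2, 1) [+x clear] — {P11, P12, P6}
4. P1@(1, 0) [-x clear] — {P1, P11, P12, P6}
5. P5@(0, 0) [+y clear] — {P1, P11, P12, P5, P6}
6. P7@(2, 0) [-y clear] — {P1, P11, P12, P5, P6, P7}
7. P9@(0, 1) [+y clear] — {P1, P11, P12, P5, P6, P7, P9}
8. P10@(1, 3) [+x clear] — {P1, P10, P11, P12, P5, P6, P7, P9}
9. P8@(0, 3) [-x clear] — {P1, P10, P11, P12, P5, P6, P7, P8, P9}
10. P2@(0, 2) [-x clear] — {P1, P10, P11, P12, P2, P5, P6, P7, P8, P9}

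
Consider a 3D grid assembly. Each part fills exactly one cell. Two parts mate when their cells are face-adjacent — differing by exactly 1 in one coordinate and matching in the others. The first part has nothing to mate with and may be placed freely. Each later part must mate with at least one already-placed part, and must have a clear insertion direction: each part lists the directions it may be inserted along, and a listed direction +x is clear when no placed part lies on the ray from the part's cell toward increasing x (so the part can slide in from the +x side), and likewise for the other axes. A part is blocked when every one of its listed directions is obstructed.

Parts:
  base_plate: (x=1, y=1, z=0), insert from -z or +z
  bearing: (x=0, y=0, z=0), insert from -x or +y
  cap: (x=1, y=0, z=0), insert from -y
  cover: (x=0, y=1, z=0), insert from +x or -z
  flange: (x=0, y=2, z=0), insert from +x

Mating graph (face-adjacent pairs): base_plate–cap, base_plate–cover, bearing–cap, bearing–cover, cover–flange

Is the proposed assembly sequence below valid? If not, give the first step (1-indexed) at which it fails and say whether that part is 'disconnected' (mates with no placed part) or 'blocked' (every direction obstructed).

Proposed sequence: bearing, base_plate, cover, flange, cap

1. bearing@(0, 0, 0) [-x clear] — {bearing}
2. base_plate@(1, 1, 0) — no placed neighbour ⇒ disconnected

Invalid at step 2 (disconnected)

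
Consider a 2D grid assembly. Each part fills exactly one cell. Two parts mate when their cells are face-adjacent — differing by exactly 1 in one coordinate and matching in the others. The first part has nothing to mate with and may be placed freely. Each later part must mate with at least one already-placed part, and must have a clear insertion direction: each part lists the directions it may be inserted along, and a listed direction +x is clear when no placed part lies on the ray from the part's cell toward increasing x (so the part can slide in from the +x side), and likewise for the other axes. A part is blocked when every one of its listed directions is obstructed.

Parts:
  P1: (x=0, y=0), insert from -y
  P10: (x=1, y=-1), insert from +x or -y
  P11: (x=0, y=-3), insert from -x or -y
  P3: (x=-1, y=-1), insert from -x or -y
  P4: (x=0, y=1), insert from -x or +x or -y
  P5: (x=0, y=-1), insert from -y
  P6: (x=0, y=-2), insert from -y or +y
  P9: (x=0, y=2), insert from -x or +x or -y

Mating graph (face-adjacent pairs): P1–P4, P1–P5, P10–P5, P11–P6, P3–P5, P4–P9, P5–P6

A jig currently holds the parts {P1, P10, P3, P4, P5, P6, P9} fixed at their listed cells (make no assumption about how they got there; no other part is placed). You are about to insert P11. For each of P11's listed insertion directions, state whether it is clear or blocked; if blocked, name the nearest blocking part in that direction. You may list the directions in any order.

-x: clear; -y: clear

-x: ray from P11(0, -3) has no placed part ⇒ clear
-y: ray from P11(0, -3) has no placed part ⇒ clear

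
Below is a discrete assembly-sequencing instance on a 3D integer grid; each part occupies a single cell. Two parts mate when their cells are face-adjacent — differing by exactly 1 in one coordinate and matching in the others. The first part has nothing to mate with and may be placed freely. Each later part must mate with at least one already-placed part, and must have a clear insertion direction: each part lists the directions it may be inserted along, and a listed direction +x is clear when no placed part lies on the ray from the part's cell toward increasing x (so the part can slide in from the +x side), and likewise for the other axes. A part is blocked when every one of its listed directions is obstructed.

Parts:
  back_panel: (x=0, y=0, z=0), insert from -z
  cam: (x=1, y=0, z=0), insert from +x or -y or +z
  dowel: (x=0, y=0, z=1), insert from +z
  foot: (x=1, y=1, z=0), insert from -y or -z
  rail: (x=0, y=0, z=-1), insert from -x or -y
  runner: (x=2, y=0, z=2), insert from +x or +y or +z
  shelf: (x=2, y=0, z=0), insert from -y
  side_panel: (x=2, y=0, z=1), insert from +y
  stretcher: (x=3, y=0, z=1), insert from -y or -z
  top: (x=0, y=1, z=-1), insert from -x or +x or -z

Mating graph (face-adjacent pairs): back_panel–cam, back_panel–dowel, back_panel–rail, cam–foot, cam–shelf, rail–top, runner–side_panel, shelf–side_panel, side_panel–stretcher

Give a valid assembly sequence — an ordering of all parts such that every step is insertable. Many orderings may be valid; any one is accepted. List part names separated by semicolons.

side_panel; shelf; cam; foot; runner; stretcher; back_panel; rail; top; dowel

1. side_panel@(2, 0, 1) [+y clear] — {side_panel}
2. shelf@(2, 0, 0) [-y clear] — {shelf, side_panel}
3. cam@(1, 0, 0) [-y clear] — {cam, shelf, side_panel}
4. foot@(1, 1, 0) [-z clear] — {cam, foot, shelf, side_panel}
5. runner@(2, 0, 2) [+x clear] — {cam, foot, runner, shelf, side_panel}
6. stretcher@(3, 0, 1) [-y clear] — {cam, foot, runner, shelf, side_panel, stretcher}
7. back_panel@(0, 0, 0) [-z clear] — {back_panel, cam, foot, runner, shelf, side_panel, stretcher}
8. rail@(0, 0, -1) [-x clear] — {back_panel, cam, foot, rail, runner, shelf, side_panel, stretcher}
9. top@(0, 1, -1) [-x clear] — {back_panel, cam, foot, rail, runner, shelf, side_panel, stretcher, top}
10. dowel@(0, 0, 1) [+z clear] — {back_panel, cam, dowel, foot, rail, runner, shelf, side_panel, stretcher, top}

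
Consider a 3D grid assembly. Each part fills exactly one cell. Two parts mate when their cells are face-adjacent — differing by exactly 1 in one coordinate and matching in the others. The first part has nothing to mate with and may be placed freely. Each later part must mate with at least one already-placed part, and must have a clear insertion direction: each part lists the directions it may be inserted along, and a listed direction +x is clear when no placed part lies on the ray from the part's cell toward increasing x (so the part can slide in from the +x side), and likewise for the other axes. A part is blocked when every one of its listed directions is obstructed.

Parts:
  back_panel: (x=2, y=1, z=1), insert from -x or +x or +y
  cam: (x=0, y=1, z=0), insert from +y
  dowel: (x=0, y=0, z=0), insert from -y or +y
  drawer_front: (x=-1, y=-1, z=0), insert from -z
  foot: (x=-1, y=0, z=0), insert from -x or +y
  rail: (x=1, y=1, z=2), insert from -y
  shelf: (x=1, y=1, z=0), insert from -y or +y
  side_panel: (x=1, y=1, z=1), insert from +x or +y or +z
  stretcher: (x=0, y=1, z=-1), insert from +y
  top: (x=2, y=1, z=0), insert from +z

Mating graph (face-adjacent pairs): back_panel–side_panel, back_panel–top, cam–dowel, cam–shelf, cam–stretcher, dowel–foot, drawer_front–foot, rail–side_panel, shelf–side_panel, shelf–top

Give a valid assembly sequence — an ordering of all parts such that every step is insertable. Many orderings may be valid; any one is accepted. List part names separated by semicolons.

1. shelf@(1, 1, 0) [-y clear] — {shelf}
2. cam@(0, 1, 0) [+y clear] — {cam, shelf}
3. stretcher@(0, 1, -1) [+y clear] — {cam, shelf, stretcher}
4. dowel@(0, 0, 0) [-y clear] — {cam, dowel, shelf, stretcher}
5. foot@(-1, 0, 0) [-x clear] — {cam, dowel, foot, shelf, stretcher}
6. drawer_front@(-1, -1, 0) [-z clear] — {cam, dowel, drawer_front, foot, shelf, stretcher}
7. side_panel@(1, 1, 1) [+x clear] — {cam, dowel, drawer_front, foot, shelf, side_panel, stretcher}
8. rail@(1, 1, 2) [-y clear] — {cam, dowel, drawer_front, foot, rail, shelf, side_panel, stretcher}
9. top@(2, 1, 0) [+z clear] — {cam, dowel, drawer_front, foot, rail, shelf, side_panel, stretcher, top}
10. back_panel@(2, 1, 1) [+x clear] — {back_panel, cam, dowel, drawer_front, foot, rail, shelf, side_panel, stretcher, top}

shelf; cam; stretcher; dowel; foot; drawer_front; side_panel; rail; top; back_panel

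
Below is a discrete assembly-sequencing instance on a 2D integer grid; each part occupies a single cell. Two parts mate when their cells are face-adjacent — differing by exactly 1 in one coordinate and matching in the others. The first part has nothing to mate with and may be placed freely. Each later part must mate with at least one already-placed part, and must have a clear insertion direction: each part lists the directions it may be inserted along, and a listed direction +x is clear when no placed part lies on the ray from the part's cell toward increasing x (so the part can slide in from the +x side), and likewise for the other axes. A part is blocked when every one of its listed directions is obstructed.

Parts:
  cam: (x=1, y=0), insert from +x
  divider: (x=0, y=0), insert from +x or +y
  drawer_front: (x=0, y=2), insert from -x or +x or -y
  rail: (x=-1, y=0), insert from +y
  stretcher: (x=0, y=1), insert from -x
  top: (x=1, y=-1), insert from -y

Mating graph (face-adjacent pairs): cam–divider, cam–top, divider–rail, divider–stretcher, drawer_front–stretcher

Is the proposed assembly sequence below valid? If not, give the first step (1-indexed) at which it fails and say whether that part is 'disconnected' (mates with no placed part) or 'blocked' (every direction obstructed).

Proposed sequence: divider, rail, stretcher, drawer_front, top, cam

1. divider@(0, 0) [+x clear] — {divider}
2. rail@(-1, 0) [+y clear] — {divider, rail}
3. stretcher@(0, 1) [-x clear] — {divider, rail, stretcher}
4. drawer_front@(0, 2) [-x clear] — {divider, drawer_front, rail, stretcher}
5. top@(1, -1) — no placed neighbour ⇒ disconnected

Invalid at step 5 (disconnected)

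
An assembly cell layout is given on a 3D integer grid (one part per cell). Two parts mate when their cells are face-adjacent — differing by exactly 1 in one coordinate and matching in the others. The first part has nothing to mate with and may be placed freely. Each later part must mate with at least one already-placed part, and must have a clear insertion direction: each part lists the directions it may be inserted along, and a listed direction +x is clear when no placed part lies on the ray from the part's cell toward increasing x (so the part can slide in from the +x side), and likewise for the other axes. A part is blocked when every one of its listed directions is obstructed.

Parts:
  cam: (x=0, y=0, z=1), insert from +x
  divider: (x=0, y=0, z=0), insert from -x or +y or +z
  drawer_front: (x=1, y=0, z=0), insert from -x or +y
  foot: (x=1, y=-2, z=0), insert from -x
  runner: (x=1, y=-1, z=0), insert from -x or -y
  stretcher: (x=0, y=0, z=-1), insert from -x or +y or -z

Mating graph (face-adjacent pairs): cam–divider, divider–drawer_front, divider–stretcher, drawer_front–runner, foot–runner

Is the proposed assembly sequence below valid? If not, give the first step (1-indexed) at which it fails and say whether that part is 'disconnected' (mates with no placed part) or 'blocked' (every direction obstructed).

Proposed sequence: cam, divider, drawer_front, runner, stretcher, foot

Valid

1. cam@(0, 0, 1) [+x clear] — {cam}
2. divider@(0, 0, 0) [-x clear] — {cam, divider}
3. drawer_front@(1, 0, 0) [+y clear] — {cam, divider, drawer_front}
4. runner@(1, -1, 0) [-x clear] — {cam, divider, drawer_front, runner}
5. stretcher@(0, 0, -1) [-x clear] — {cam, divider, drawer_front, runner, stretcher}
6. foot@(1, -2, 0) [-x clear] — {cam, divider, drawer_front, foot, runner, stretcher}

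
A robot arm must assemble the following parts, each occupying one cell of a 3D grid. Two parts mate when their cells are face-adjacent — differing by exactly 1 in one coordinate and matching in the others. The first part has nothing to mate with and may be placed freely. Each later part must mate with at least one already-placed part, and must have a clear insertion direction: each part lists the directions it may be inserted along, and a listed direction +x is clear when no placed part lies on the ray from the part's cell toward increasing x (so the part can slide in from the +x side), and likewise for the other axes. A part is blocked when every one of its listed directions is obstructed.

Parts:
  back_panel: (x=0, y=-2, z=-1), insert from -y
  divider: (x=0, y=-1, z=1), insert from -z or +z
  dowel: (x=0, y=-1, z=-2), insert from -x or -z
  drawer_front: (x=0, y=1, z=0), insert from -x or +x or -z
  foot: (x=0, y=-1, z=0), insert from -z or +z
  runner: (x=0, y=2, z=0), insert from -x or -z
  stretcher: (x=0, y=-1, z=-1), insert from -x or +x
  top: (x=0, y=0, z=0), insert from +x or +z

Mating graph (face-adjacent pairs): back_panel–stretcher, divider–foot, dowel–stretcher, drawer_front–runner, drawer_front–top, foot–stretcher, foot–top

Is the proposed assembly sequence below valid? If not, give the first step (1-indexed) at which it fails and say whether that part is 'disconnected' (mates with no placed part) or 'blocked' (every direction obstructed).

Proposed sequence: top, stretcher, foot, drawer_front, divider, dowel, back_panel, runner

1. top@(0, 0, 0) [+x clear] — {top}
2. stretcher@(0, -1, -1) — no placed neighbour ⇒ disconnected

Invalid at step 2 (disconnected)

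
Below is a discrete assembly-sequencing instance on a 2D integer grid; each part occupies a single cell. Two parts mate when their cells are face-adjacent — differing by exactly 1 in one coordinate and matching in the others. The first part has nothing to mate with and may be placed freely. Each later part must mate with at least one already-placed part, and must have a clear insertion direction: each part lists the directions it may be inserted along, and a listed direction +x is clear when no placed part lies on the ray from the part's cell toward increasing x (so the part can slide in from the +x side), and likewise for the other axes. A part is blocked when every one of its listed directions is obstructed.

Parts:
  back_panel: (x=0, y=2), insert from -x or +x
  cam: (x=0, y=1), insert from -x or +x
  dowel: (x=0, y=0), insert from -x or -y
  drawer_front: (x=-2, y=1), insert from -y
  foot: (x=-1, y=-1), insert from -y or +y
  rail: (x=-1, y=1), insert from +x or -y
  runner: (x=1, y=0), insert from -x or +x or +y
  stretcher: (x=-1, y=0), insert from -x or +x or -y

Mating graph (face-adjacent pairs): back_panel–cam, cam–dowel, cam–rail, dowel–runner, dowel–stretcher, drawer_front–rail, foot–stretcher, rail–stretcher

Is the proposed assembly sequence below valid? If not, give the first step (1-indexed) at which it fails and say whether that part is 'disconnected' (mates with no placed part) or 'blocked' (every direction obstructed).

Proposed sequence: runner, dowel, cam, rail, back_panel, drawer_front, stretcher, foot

1. runner@(1, 0) [-x clear] — {runner}
2. dowel@(0, 0) [-x clear] — {dowel, runner}
3. cam@(0, 1) [-x clear] — {cam, dowel, runner}
4. rail@(-1, 1) [-y clear] — {cam, dowel, rail, runner}
5. back_panel@(0, 2) [-x clear] — {back_panel, cam, dowel, rail, runner}
6. drawer_front@(-2, 1) [-y clear] — {back_panel, cam, dowel, drawer_front, rail, runner}
7. stretcher@(-1, 0) [-x clear] — {back_panel, cam, dowel, drawer_front, rail, runner, stretcher}
8. foot@(-1, -1) [-y clear] — {back_panel, cam, dowel, drawer_front, foot, rail, runner, stretcher}

Valid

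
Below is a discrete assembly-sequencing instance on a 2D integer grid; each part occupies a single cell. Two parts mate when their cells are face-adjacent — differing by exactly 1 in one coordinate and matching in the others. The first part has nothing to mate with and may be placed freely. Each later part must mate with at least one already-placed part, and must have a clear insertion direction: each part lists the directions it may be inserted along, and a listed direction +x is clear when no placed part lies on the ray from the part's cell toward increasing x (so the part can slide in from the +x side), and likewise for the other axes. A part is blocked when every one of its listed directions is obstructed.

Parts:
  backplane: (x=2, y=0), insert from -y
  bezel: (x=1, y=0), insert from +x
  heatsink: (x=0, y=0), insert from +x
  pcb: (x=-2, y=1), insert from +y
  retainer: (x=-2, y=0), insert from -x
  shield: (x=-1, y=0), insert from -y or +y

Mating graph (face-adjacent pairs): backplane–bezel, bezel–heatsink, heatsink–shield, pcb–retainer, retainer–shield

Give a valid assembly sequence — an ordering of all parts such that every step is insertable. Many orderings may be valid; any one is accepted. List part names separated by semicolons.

retainer; shield; pcb; heatsink; bezel; backplane

1. retainer@(-2, 0) [-x clear] — {retainer}
2. shield@(-1, 0) [-y clear] — {retainer, shield}
3. pcb@(-2, 1) [+y clear] — {pcb, retainer, shield}
4. heatsink@(0, 0) [+x clear] — {heatsink, pcb, retainer, shield}
5. bezel@(1, 0) [+x clear] — {bezel, heatsink, pcb, retainer, shield}
6. backplane@(2, 0) [-y clear] — {backplane, bezel, heatsink, pcb, retainer, shield}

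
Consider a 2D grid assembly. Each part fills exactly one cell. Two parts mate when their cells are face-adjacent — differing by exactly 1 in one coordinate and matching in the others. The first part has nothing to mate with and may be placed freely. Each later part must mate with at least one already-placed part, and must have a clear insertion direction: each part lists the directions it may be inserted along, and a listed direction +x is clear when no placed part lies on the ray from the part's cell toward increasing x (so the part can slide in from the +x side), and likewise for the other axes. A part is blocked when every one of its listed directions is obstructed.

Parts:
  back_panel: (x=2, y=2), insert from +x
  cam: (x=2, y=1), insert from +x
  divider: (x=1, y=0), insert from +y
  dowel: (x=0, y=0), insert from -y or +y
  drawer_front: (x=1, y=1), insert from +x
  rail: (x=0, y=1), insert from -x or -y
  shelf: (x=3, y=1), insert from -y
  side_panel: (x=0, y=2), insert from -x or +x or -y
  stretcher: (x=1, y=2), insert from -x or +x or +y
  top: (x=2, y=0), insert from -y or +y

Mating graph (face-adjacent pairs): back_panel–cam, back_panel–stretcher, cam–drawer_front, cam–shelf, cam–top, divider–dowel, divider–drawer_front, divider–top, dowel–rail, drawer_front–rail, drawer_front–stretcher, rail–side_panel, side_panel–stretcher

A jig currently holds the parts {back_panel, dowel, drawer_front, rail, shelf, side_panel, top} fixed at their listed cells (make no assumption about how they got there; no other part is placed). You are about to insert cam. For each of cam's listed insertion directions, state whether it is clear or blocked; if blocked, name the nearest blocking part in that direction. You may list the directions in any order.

+x: nearest on ray is shelf@(3, 1) ⇒ blocked

+x: blocked by shelf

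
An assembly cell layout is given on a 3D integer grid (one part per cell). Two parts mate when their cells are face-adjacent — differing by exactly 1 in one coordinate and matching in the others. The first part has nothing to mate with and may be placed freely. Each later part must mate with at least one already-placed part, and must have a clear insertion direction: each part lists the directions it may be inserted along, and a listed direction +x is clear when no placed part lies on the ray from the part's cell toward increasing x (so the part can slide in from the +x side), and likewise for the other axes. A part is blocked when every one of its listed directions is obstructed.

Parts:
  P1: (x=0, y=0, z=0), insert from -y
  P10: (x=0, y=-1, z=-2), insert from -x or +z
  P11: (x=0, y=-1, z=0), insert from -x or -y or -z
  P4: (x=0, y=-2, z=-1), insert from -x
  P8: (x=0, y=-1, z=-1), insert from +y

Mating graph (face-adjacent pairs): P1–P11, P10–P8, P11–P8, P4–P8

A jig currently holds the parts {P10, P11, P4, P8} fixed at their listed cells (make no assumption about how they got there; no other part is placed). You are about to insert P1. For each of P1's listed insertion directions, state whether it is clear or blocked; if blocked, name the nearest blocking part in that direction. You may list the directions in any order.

-y: nearest on ray is P11@(0, -1, 0) ⇒ blocked

-y: blocked by P11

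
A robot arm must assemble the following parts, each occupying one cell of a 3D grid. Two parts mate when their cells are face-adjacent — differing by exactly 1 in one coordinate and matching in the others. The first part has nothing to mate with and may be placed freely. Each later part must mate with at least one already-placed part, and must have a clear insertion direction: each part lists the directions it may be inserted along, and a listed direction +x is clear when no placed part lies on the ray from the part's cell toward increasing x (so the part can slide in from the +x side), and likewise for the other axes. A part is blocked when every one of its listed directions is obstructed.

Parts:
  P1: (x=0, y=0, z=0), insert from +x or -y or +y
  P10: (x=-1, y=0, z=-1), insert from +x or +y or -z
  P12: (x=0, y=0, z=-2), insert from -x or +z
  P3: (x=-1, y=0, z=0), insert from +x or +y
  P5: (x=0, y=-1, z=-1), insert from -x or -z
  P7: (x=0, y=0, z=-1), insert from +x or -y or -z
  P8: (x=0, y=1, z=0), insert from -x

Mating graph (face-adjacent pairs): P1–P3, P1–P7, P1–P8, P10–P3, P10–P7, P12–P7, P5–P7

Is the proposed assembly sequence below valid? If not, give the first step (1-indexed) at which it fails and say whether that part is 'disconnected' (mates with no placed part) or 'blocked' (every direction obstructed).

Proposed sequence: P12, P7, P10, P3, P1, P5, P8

Valid

1. P12@(0, 0, -2) [-x clear] — {P12}
2. P7@(0, 0, -1) [+x clear] — {P12, P7}
3. P10@(-1, 0, -1) [+y clear] — {P10, P12, P7}
4. P3@(-1, 0, 0) [+x clear] — {P10, P12, P3, P7}
5. P1@(0, 0, 0) [+x clear] — {P1, P10, P12, P3, P7}
6. P5@(0, -1, -1) [-x clear] — {P1, P10, P12, P3, P5, P7}
7. P8@(0, 1, 0) [-x clear] — {P1, P10, P12, P3, P5, P7, P8}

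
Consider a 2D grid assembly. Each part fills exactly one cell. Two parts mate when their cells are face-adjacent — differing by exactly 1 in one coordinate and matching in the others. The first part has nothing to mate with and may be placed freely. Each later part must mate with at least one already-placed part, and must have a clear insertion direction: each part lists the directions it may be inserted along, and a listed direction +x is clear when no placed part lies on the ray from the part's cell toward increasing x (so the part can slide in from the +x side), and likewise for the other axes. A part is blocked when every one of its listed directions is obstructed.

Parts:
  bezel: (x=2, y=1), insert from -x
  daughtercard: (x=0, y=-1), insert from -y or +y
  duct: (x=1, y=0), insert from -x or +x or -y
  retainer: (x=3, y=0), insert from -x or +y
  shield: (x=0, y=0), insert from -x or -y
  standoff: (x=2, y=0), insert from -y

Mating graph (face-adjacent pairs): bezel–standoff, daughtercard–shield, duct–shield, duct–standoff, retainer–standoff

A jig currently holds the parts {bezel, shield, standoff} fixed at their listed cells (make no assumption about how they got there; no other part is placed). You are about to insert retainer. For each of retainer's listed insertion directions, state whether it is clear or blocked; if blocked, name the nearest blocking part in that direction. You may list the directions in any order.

+y: clear; -x: blocked by standoff

-x: nearest on ray is standoff@(2, 0) ⇒ blocked
+y: ray from retainer(3, 0) has no placed part ⇒ clear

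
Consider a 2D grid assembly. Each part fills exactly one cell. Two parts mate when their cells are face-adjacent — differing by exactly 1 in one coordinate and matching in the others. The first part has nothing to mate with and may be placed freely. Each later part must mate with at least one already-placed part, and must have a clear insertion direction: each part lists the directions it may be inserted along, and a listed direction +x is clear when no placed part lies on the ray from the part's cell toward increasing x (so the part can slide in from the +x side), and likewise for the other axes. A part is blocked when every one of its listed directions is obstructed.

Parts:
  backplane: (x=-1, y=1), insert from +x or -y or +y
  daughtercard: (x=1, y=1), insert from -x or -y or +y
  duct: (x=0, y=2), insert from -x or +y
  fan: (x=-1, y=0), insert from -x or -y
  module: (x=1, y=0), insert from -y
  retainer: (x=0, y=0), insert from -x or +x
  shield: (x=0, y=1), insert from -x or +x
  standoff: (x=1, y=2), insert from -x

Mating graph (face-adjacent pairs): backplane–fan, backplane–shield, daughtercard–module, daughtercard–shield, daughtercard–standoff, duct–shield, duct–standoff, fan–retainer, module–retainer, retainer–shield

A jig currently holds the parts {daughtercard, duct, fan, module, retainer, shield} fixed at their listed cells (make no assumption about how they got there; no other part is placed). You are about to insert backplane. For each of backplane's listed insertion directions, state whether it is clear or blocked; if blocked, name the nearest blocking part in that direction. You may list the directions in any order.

+x: blocked by shield; +y: clear; -y: blocked by fan

+x: nearest on ray is shield@(0, 1) ⇒ blocked
-y: nearest on ray is fan@(-1, 0) ⇒ blocked
+y: ray from backplane(-1, 1) has no placed part ⇒ clear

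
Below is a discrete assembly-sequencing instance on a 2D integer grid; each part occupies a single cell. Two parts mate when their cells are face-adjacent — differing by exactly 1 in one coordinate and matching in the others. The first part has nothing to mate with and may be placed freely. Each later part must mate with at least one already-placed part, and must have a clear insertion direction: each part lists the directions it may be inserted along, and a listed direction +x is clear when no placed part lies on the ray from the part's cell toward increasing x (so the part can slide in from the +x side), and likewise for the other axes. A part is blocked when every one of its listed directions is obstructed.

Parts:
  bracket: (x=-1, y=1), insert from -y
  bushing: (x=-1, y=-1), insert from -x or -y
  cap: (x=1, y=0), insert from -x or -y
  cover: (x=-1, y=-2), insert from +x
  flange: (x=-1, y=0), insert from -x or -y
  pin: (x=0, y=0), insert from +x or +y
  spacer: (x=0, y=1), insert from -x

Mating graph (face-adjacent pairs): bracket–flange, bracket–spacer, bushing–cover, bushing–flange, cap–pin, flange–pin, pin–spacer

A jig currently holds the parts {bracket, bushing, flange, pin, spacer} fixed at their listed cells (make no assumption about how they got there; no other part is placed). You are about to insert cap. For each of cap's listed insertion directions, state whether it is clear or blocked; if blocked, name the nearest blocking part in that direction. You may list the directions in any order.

-x: blocked by pin; -y: clear

-x: nearest on ray is pin@(0, 0) ⇒ blocked
-y: ray from cap(1, 0) has no placed part ⇒ clear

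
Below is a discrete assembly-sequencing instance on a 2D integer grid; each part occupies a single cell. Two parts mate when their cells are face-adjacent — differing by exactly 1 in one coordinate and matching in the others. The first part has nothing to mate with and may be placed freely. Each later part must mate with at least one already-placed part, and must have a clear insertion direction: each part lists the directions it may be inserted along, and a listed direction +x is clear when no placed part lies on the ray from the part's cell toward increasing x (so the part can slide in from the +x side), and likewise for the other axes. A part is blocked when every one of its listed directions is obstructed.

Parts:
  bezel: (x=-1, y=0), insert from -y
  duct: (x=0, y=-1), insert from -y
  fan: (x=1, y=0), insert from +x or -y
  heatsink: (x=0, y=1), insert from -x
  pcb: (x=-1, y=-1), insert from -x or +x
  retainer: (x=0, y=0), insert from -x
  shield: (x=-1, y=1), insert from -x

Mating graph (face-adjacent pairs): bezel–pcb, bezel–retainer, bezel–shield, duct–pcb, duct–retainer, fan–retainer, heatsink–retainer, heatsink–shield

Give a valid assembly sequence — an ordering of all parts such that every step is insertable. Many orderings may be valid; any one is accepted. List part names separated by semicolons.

1. fan@(1, 0) [+x clear] — {fan}
2. retainer@(0, 0) [-x clear] — {fan, retainer}
3. duct@(0, -1) [-y clear] — {duct, fan, retainer}
4. bezel@(-1, 0) [-y clear] — {bezel, duct, fan, retainer}
5. pcb@(-1, -1) [-x clear] — {bezel, duct, fan, pcb, retainer}
6. heatsink@(0, 1) [-x clear] — {bezel, duct, fan, heatsink, pcb, retainer}
7. shield@(-1, 1) [-x clear] — {bezel, duct, fan, heatsink, pcb, retainer, shield}

fan; retainer; duct; bezel; pcb; heatsink; shield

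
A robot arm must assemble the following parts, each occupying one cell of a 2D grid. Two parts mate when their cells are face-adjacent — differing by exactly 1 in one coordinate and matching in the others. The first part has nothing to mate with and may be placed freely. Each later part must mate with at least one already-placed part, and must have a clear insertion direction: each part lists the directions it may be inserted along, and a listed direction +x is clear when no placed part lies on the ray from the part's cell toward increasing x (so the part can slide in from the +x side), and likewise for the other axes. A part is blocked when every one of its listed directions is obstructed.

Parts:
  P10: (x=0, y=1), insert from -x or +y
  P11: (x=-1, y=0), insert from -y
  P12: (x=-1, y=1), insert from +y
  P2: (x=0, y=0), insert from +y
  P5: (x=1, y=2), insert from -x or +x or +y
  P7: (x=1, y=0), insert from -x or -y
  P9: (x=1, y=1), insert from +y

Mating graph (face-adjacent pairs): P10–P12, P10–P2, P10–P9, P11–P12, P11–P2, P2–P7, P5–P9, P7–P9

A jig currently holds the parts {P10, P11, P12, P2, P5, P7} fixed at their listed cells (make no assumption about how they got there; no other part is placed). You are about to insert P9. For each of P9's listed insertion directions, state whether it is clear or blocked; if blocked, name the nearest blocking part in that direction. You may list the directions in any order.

+y: nearest on ray is P5@(1, 2) ⇒ blocked

+y: blocked by P5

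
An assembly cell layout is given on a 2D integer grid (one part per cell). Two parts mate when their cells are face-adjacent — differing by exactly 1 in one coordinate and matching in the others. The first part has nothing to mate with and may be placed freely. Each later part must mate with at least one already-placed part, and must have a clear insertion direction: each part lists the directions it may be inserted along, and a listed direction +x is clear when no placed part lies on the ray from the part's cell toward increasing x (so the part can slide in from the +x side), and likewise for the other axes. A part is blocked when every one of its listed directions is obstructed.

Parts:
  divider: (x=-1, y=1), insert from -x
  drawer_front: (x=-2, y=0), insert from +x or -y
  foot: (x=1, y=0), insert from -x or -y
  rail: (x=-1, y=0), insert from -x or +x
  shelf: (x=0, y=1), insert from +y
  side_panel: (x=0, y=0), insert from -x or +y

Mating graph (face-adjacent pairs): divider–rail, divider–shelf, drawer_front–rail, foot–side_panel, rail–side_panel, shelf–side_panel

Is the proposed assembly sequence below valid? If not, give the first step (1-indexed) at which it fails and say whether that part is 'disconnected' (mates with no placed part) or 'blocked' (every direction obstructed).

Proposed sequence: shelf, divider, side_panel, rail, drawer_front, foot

Valid

1. shelf@(0, 1) [+y clear] — {shelf}
2. divider@(-1, 1) [-x clear] — {divider, shelf}
3. side_panel@(0, 0) [-x clear] — {divider, shelf, side_panel}
4. rail@(-1, 0) [-x clear] — {divider, rail, shelf, side_panel}
5. drawer_front@(-2, 0) [-y clear] — {divider, drawer_front, rail, shelf, side_panel}
6. foot@(1, 0) [-y clear] — {divider, drawer_front, foot, rail, shelf, side_panel}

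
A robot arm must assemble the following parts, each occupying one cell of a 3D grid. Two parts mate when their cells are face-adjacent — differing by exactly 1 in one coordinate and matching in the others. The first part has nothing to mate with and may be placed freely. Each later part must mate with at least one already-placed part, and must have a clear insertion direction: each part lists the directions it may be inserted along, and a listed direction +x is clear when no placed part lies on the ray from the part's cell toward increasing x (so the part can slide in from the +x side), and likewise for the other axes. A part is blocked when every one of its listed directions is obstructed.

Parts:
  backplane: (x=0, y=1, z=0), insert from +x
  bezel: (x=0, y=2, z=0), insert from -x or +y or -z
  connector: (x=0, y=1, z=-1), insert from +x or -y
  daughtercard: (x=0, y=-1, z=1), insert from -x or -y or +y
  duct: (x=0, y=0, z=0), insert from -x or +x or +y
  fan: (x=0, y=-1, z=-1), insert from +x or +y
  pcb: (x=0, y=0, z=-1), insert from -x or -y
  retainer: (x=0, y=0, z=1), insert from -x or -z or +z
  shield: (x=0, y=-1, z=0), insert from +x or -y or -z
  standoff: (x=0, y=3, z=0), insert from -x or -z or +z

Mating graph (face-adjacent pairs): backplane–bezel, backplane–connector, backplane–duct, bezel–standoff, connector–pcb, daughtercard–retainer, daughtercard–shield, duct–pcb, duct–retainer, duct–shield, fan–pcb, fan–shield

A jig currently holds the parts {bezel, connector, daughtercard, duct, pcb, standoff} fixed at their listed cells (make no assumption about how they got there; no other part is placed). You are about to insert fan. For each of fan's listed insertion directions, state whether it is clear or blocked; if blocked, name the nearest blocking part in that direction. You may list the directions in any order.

+x: clear; +y: blocked by pcb

+x: ray from fan(0, -1, -1) has no placed part ⇒ clear
+y: nearest on ray is pcb@(0, 0, -1) ⇒ blocked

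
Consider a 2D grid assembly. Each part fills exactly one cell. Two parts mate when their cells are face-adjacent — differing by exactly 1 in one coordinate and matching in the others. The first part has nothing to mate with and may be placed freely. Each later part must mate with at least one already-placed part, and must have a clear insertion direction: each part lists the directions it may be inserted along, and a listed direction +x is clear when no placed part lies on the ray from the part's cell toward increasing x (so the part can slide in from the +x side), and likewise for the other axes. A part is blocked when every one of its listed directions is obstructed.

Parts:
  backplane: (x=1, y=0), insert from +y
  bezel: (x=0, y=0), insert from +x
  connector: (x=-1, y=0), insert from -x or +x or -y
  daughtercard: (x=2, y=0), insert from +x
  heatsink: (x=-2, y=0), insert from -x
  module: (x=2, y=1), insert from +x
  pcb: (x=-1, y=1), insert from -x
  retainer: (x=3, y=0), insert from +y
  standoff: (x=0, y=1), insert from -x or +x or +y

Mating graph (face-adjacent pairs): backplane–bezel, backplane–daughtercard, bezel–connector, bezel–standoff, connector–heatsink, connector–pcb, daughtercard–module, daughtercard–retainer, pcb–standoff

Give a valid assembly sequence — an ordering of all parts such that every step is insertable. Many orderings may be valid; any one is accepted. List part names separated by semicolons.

1. connector@(-1, 0) [-x clear] — {connector}
2. pcb@(-1, 1) [-x clear] — {connector, pcb}
3. heatsink@(-2, 0) [-x clear] — {connector, heatsink, pcb}
4. standoff@(0, 1) [+x clear] — {connector, heatsink, pcb, standoff}
5. bezel@(0, 0) [+x clear] — {bezel, connector, heatsink, pcb, standoff}
6. backplane@(1, 0) [+y clear] — {backplane, bezel, connector, heatsink, pcb, standoff}
7. daughtercard@(2, 0) [+x clear] — {backplane, bezel, connector, daughtercard, heatsink, pcb, standoff}
8. retainer@(3, 0) [+y clear] — {backplane, bezel, connector, daughtercard, heatsink, pcb, retainer, standoff}
9. module@(2, 1) [+x clear] — {backplane, bezel, connector, daughtercard, heatsink, module, pcb, retainer, standoff}

connector; pcb; heatsink; standoff; bezel; backplane; daughtercard; retainer; module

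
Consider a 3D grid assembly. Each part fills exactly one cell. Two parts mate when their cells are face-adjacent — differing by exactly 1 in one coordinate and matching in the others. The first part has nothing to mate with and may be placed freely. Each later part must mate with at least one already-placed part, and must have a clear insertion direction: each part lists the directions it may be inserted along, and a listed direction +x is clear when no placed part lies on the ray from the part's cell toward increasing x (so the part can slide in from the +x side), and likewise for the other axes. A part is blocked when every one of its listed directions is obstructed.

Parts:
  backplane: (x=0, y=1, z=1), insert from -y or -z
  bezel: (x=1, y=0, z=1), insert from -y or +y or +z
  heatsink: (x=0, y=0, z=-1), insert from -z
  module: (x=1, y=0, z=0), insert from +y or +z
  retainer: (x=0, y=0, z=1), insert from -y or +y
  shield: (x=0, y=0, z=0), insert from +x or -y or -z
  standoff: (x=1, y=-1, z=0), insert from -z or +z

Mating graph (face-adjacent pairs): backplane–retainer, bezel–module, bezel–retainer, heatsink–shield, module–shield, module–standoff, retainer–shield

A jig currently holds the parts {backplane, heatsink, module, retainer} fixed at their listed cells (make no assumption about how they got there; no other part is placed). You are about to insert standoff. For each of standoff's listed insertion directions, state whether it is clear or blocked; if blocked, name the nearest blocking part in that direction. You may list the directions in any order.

-z: ray from standoff(1, -1, 0) has no placed part ⇒ clear
+z: ray from standoff(1, -1, 0) has no placed part ⇒ clear

+z: clear; -z: clear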